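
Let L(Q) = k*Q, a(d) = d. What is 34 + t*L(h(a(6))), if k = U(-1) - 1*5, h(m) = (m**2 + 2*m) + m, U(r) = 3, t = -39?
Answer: 4246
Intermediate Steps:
h(m) = m**2 + 3*m
k = -2 (k = 3 - 1*5 = 3 - 5 = -2)
L(Q) = -2*Q
34 + t*L(h(a(6))) = 34 - (-78)*6*(3 + 6) = 34 - (-78)*6*9 = 34 - (-78)*54 = 34 - 39*(-108) = 34 + 4212 = 4246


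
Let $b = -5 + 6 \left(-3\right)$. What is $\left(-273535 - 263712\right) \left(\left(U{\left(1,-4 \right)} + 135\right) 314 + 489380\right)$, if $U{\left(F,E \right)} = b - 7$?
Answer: $-280630970450$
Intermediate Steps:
$b = -23$ ($b = -5 - 18 = -23$)
$U{\left(F,E \right)} = -30$ ($U{\left(F,E \right)} = -23 - 7 = -30$)
$\left(-273535 - 263712\right) \left(\left(U{\left(1,-4 \right)} + 135\right) 314 + 489380\right) = \left(-273535 - 263712\right) \left(\left(-30 + 135\right) 314 + 489380\right) = - 537247 \left(105 \cdot 314 + 489380\right) = - 537247 \left(32970 + 489380\right) = \left(-537247\right) 522350 = -280630970450$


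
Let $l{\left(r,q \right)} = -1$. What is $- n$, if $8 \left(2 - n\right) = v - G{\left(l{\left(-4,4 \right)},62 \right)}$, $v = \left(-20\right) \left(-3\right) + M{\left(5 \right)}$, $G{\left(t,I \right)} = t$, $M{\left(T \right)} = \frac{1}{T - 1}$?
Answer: $\frac{181}{32} \approx 5.6563$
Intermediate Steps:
$M{\left(T \right)} = \frac{1}{-1 + T}$
$v = \frac{241}{4}$ ($v = \left(-20\right) \left(-3\right) + \frac{1}{-1 + 5} = 60 + \frac{1}{4} = \frac{241}{4} \approx 60.25$)
$n = - \frac{181}{32}$ ($n = 2 - \frac{\frac{241}{4} - -1}{8} = 2 - \frac{\frac{241}{4} + 1}{8} = 2 - \frac{245}{32} = - \frac{181}{32} \approx -5.6563$)
$- n = \left(-1\right) \left(- \frac{181}{32}\right) = \frac{181}{32}$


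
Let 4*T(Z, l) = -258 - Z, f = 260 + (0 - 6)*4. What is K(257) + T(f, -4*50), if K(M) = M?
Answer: 267/2 ≈ 133.50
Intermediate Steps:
f = 236 (f = 260 - 6*4 = 260 - 24 = 236)
T(Z, l) = -129/2 - Z/4 (T(Z, l) = (-258 - Z)/4 = -129/2 - Z/4)
K(257) + T(f, -4*50) = 257 + (-129/2 - ¼*236) = 257 + (-129/2 - 59) = 257 - 247/2 = 267/2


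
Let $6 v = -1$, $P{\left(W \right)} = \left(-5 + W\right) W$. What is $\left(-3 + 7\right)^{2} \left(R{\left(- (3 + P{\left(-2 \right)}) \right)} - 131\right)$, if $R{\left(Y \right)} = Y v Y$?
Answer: $- \frac{8600}{3} \approx -2866.7$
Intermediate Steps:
$P{\left(W \right)} = W \left(-5 + W\right)$
$v = - \frac{1}{6}$ ($v = \frac{1}{6} \left(-1\right) = - \frac{1}{6} \approx -0.16667$)
$R{\left(Y \right)} = - \frac{Y^{2}}{6}$ ($R{\left(Y \right)} = Y \left(- \frac{1}{6}\right) Y = - \frac{Y}{6} Y = - \frac{Y^{2}}{6}$)
$\left(-3 + 7\right)^{2} \left(R{\left(- (3 + P{\left(-2 \right)}) \right)} - 131\right) = \left(-3 + 7\right)^{2} \left(- \frac{\left(- (3 - 2 \left(-5 - 2\right))\right)^{2}}{6} - 131\right) = 4^{2} \left(- \frac{\left(- (3 - -14)\right)^{2}}{6} - 131\right) = 16 \left(- \frac{\left(- (3 + 14)\right)^{2}}{6} - 131\right) = 16 \left(- \frac{\left(\left(-1\right) 17\right)^{2}}{6} - 131\right) = 16 \left(- \frac{\left(-17\right)^{2}}{6} - 131\right) = 16 \left(\left(- \frac{1}{6}\right) 289 - 131\right) = 16 \left(- \frac{289}{6} - 131\right) = 16 \left(- \frac{1075}{6}\right) = - \frac{8600}{3}$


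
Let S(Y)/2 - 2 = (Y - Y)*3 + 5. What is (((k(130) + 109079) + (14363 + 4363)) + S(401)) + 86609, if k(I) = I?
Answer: 214558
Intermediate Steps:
S(Y) = 14 (S(Y) = 4 + 2*((Y - Y)*3 + 5) = 4 + 2*(0*3 + 5) = 4 + 2*(0 + 5) = 4 + 2*5 = 4 + 10 = 14)
(((k(130) + 109079) + (14363 + 4363)) + S(401)) + 86609 = (((130 + 109079) + (14363 + 4363)) + 14) + 86609 = ((109209 + 18726) + 14) + 86609 = (127935 + 14) + 86609 = 127949 + 86609 = 214558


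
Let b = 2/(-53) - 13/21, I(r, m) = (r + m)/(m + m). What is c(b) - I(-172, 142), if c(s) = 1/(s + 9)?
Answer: 74334/329653 ≈ 0.22549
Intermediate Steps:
I(r, m) = (m + r)/(2*m) (I(r, m) = (m + r)/((2*m)) = (m + r)*(1/(2*m)) = (m + r)/(2*m))
b = -731/1113 (b = 2*(-1/53) - 13*1/21 = -2/53 - 13/21 = -731/1113 ≈ -0.65678)
c(s) = 1/(9 + s)
c(b) - I(-172, 142) = 1/(9 - 731/1113) - (142 - 172)/(2*142) = 1/(9286/1113) - (-30)/(2*142) = 1113/9286 - 1*(-15/142) = 1113/9286 + 15/142 = 74334/329653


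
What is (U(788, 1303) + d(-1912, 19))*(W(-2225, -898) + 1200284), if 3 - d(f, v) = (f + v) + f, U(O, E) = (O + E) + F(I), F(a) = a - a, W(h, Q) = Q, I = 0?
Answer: 7075178014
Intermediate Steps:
F(a) = 0
U(O, E) = E + O (U(O, E) = (O + E) + 0 = (E + O) + 0 = E + O)
d(f, v) = 3 - v - 2*f (d(f, v) = 3 - ((f + v) + f) = 3 - (v + 2*f) = 3 + (-v - 2*f) = 3 - v - 2*f)
(U(788, 1303) + d(-1912, 19))*(W(-2225, -898) + 1200284) = ((1303 + 788) + (3 - 1*19 - 2*(-1912)))*(-898 + 1200284) = (2091 + (3 - 19 + 3824))*1199386 = (2091 + 3808)*1199386 = 5899*1199386 = 7075178014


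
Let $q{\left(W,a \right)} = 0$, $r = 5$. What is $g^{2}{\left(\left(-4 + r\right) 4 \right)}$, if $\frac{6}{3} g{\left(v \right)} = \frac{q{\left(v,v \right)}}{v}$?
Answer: $0$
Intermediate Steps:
$g{\left(v \right)} = 0$ ($g{\left(v \right)} = \frac{0 \frac{1}{v}}{2} = \frac{1}{2} \cdot 0 = 0$)
$g^{2}{\left(\left(-4 + r\right) 4 \right)} = 0^{2} = 0$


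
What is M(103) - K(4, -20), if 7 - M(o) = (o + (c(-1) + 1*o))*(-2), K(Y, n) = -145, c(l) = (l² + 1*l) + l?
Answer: 562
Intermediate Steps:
c(l) = l² + 2*l (c(l) = (l² + l) + l = (l + l²) + l = l² + 2*l)
M(o) = 5 + 4*o (M(o) = 7 - (o + (-(2 - 1) + 1*o))*(-2) = 7 - (o + (-1*1 + o))*(-2) = 7 - (o + (-1 + o))*(-2) = 7 - (-1 + 2*o)*(-2) = 7 - (2 - 4*o) = 7 + (-2 + 4*o) = 5 + 4*o)
M(103) - K(4, -20) = (5 + 4*103) - 1*(-145) = (5 + 412) + 145 = 417 + 145 = 562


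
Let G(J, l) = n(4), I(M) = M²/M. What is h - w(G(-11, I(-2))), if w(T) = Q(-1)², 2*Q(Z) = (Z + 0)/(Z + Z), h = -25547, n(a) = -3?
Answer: -408753/16 ≈ -25547.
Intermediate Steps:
I(M) = M
G(J, l) = -3
Q(Z) = ¼ (Q(Z) = ((Z + 0)/(Z + Z))/2 = (Z/((2*Z)))/2 = (Z*(1/(2*Z)))/2 = (½)*(½) = ¼)
w(T) = 1/16 (w(T) = (¼)² = 1/16)
h - w(G(-11, I(-2))) = -25547 - 1*1/16 = -25547 - 1/16 = -408753/16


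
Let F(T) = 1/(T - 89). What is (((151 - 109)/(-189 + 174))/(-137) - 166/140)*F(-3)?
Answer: 2235/176456 ≈ 0.012666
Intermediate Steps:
F(T) = 1/(-89 + T)
(((151 - 109)/(-189 + 174))/(-137) - 166/140)*F(-3) = (((151 - 109)/(-189 + 174))/(-137) - 166/140)/(-89 - 3) = ((42/(-15))*(-1/137) - 166*1/140)/(-92) = ((42*(-1/15))*(-1/137) - 83/70)*(-1/92) = (-14/5*(-1/137) - 83/70)*(-1/92) = (14/685 - 83/70)*(-1/92) = -2235/1918*(-1/92) = 2235/176456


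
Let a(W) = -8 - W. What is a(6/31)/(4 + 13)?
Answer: -254/527 ≈ -0.48197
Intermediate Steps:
a(6/31)/(4 + 13) = (-8 - 6/31)/(4 + 13) = (-8 - 6/31)/17 = (1/17)*(-254/31) = -254/527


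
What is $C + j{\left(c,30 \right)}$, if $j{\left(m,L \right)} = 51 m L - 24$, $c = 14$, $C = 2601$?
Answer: $23997$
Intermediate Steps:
$j{\left(m,L \right)} = -24 + 51 L m$ ($j{\left(m,L \right)} = 51 L m - 24 = -24 + 51 L m$)
$C + j{\left(c,30 \right)} = 2601 - \left(24 - 21420\right) = 2601 + \left(-24 + 21420\right) = 2601 + 21396 = 23997$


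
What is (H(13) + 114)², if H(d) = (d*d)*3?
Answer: 385641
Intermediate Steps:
H(d) = 3*d² (H(d) = d²*3 = 3*d²)
(H(13) + 114)² = (3*13² + 114)² = (3*169 + 114)² = (507 + 114)² = 621² = 385641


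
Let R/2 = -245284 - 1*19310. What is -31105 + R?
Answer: -560293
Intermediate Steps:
R = -529188 (R = 2*(-245284 - 1*19310) = 2*(-245284 - 19310) = 2*(-264594) = -529188)
-31105 + R = -31105 - 529188 = -560293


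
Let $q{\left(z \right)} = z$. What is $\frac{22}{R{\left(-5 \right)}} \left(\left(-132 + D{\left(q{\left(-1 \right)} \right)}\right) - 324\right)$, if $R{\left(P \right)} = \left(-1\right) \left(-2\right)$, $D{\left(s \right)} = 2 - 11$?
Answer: $-5115$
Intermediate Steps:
$D{\left(s \right)} = -9$ ($D{\left(s \right)} = 2 - 11 = -9$)
$R{\left(P \right)} = 2$
$\frac{22}{R{\left(-5 \right)}} \left(\left(-132 + D{\left(q{\left(-1 \right)} \right)}\right) - 324\right) = \frac{22}{2} \left(\left(-132 - 9\right) - 324\right) = 22 \cdot \frac{1}{2} \left(-141 - 324\right) = 11 \left(-465\right) = -5115$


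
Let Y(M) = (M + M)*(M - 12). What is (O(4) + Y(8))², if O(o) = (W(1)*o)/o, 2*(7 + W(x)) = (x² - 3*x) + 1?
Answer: 20449/4 ≈ 5112.3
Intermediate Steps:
Y(M) = 2*M*(-12 + M) (Y(M) = (2*M)*(-12 + M) = 2*M*(-12 + M))
W(x) = -13/2 + x²/2 - 3*x/2 (W(x) = -7 + ((x² - 3*x) + 1)/2 = -7 + (1 + x² - 3*x)/2 = -7 + (½ + x²/2 - 3*x/2) = -13/2 + x²/2 - 3*x/2)
O(o) = -15/2 (O(o) = ((-13/2 + (½)*1² - 3/2*1)*o)/o = ((-13/2 + (½)*1 - 3/2)*o)/o = ((-13/2 + ½ - 3/2)*o)/o = (-15*o/2)/o = -15/2)
(O(4) + Y(8))² = (-15/2 + 2*8*(-12 + 8))² = (-15/2 + 2*8*(-4))² = (-15/2 - 64)² = (-143/2)² = 20449/4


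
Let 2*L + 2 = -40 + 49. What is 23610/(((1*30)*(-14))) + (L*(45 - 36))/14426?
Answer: -11352821/201964 ≈ -56.212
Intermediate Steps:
L = 7/2 (L = -1 + (-40 + 49)/2 = -1 + (½)*9 = -1 + 9/2 = 7/2 ≈ 3.5000)
23610/(((1*30)*(-14))) + (L*(45 - 36))/14426 = 23610/(((1*30)*(-14))) + (7*(45 - 36)/2)/14426 = 23610/((30*(-14))) + ((7/2)*9)*(1/14426) = 23610/(-420) + (63/2)*(1/14426) = 23610*(-1/420) + 63/28852 = -787/14 + 63/28852 = -11352821/201964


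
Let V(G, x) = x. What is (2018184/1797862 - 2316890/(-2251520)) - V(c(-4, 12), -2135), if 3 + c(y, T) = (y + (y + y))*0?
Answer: 432551171719563/202396112512 ≈ 2137.2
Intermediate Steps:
c(y, T) = -3 (c(y, T) = -3 + (y + (y + y))*0 = -3 + (y + 2*y)*0 = -3 + (3*y)*0 = -3 + 0 = -3)
(2018184/1797862 - 2316890/(-2251520)) - V(c(-4, 12), -2135) = (2018184/1797862 - 2316890/(-2251520)) - 1*(-2135) = (2018184*(1/1797862) - 2316890*(-1/2251520)) + 2135 = (1009092/898931 + 231689/225152) + 2135 = 435471506443/202396112512 + 2135 = 432551171719563/202396112512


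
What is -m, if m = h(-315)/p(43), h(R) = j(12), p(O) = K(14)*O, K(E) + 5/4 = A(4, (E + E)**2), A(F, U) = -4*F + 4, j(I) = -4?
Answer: -16/2279 ≈ -0.0070206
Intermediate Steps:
A(F, U) = 4 - 4*F
K(E) = -53/4 (K(E) = -5/4 + (4 - 4*4) = -5/4 + (4 - 16) = -5/4 - 12 = -53/4)
p(O) = -53*O/4
h(R) = -4
m = 16/2279 (m = -4/((-53/4*43)) = -4/(-2279/4) = -4*(-4/2279) = 16/2279 ≈ 0.0070206)
-m = -1*16/2279 = -16/2279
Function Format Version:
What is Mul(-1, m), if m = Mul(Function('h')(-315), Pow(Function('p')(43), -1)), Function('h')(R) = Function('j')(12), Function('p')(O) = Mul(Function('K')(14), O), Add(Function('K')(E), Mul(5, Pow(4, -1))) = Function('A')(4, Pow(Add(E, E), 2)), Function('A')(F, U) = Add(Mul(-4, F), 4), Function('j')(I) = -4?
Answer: Rational(-16, 2279) ≈ -0.0070206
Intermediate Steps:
Function('A')(F, U) = Add(4, Mul(-4, F))
Function('K')(E) = Rational(-53, 4) (Function('K')(E) = Add(Rational(-5, 4), Add(4, Mul(-4, 4))) = Add(Rational(-5, 4), Add(4, -16)) = Add(Rational(-5, 4), -12) = Rational(-53, 4))
Function('p')(O) = Mul(Rational(-53, 4), O)
Function('h')(R) = -4
m = Rational(16, 2279) (m = Mul(-4, Pow(Mul(Rational(-53, 4), 43), -1)) = Mul(-4, Pow(Rational(-2279, 4), -1)) = Mul(-4, Rational(-4, 2279)) = Rational(16, 2279) ≈ 0.0070206)
Mul(-1, m) = Mul(-1, Rational(16, 2279)) = Rational(-16, 2279)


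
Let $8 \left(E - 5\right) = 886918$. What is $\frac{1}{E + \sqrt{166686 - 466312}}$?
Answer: $\frac{1773916}{196678417457} - \frac{16 i \sqrt{299626}}{196678417457} \approx 9.0194 \cdot 10^{-6} - 4.453 \cdot 10^{-8} i$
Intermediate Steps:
$E = \frac{443479}{4}$ ($E = 5 + \frac{1}{8} \cdot 886918 = 5 + \frac{443459}{4} = \frac{443479}{4} \approx 1.1087 \cdot 10^{5}$)
$\frac{1}{E + \sqrt{166686 - 466312}} = \frac{1}{\frac{443479}{4} + \sqrt{166686 - 466312}} = \frac{1}{\frac{443479}{4} + \sqrt{-299626}} = \frac{1}{\frac{443479}{4} + i \sqrt{299626}}$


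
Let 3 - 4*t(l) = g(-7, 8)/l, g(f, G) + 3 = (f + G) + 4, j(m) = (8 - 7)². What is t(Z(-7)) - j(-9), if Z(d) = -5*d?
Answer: -37/140 ≈ -0.26429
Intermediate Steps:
j(m) = 1 (j(m) = 1² = 1)
g(f, G) = 1 + G + f (g(f, G) = -3 + ((f + G) + 4) = -3 + ((G + f) + 4) = -3 + (4 + G + f) = 1 + G + f)
t(l) = ¾ - 1/(2*l) (t(l) = ¾ - (1 + 8 - 7)/(4*l) = ¾ - 1/(2*l))
t(Z(-7)) - j(-9) = (-2 + 3*(-5*(-7)))/(4*((-5*(-7)))) - 1*1 = (¼)*(-2 + 3*35)/35 - 1 = (¼)*(1/35)*(-2 + 105) - 1 = (¼)*(1/35)*103 - 1 = 103/140 - 1 = -37/140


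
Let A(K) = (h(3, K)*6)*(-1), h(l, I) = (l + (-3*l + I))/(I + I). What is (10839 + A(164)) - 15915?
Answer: -416469/82 ≈ -5078.9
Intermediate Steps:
h(l, I) = (I - 2*l)/(2*I) (h(l, I) = (l + (I - 3*l))/((2*I)) = (I - 2*l)*(1/(2*I)) = (I - 2*l)/(2*I))
A(K) = -6*(-3 + K/2)/K (A(K) = (((K/2 - 1*3)/K)*6)*(-1) = (((K/2 - 3)/K)*6)*(-1) = (((-3 + K/2)/K)*6)*(-1) = (6*(-3 + K/2)/K)*(-1) = -6*(-3 + K/2)/K)
(10839 + A(164)) - 15915 = (10839 + (-3 + 18/164)) - 15915 = (10839 + (-3 + 18*(1/164))) - 15915 = (10839 + (-3 + 9/82)) - 15915 = (10839 - 237/82) - 15915 = 888561/82 - 15915 = -416469/82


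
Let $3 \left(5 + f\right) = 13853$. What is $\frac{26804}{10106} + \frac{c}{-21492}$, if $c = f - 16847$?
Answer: $\frac{1049567611}{325797228} \approx 3.2215$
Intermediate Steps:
$f = \frac{13838}{3}$ ($f = -5 + \frac{1}{3} \cdot 13853 = -5 + \frac{13853}{3} = \frac{13838}{3} \approx 4612.7$)
$c = - \frac{36703}{3}$ ($c = \frac{13838}{3} - 16847 = - \frac{36703}{3} \approx -12234.0$)
$\frac{26804}{10106} + \frac{c}{-21492} = \frac{26804}{10106} - \frac{36703}{3 \left(-21492\right)} = 26804 \cdot \frac{1}{10106} - - \frac{36703}{64476} = \frac{13402}{5053} + \frac{36703}{64476} = \frac{1049567611}{325797228}$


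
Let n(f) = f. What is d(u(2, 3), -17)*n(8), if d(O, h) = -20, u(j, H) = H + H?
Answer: -160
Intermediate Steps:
u(j, H) = 2*H
d(u(2, 3), -17)*n(8) = -20*8 = -160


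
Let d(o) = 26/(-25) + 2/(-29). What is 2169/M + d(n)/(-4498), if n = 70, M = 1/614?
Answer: 2171477757552/1630525 ≈ 1.3318e+6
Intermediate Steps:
M = 1/614 ≈ 0.0016287
d(o) = -804/725 (d(o) = 26*(-1/25) + 2*(-1/29) = -26/25 - 2/29 = -804/725)
2169/M + d(n)/(-4498) = 2169/(1/614) - 804/725/(-4498) = 2169*614 - 804/725*(-1/4498) = 1331766 + 402/1630525 = 2171477757552/1630525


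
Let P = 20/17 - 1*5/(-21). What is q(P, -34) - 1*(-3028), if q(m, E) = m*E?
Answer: 62578/21 ≈ 2979.9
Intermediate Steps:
P = 505/357 (P = 20*(1/17) - 5*(-1/21) = 20/17 + 5/21 = 505/357 ≈ 1.4146)
q(m, E) = E*m
q(P, -34) - 1*(-3028) = -34*505/357 - 1*(-3028) = -1010/21 + 3028 = 62578/21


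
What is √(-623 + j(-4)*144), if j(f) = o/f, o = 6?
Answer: I*√839 ≈ 28.965*I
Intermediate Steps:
j(f) = 6/f
√(-623 + j(-4)*144) = √(-623 + (6/(-4))*144) = √(-623 + (6*(-¼))*144) = √(-623 - 3/2*144) = √(-623 - 216) = √(-839) = I*√839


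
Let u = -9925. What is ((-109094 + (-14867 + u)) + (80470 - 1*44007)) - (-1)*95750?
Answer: -1673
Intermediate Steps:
((-109094 + (-14867 + u)) + (80470 - 1*44007)) - (-1)*95750 = ((-109094 + (-14867 - 9925)) + (80470 - 1*44007)) - (-1)*95750 = ((-109094 - 24792) + (80470 - 44007)) - 1*(-95750) = (-133886 + 36463) + 95750 = -97423 + 95750 = -1673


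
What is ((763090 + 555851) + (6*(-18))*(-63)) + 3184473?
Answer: 4510218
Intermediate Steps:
((763090 + 555851) + (6*(-18))*(-63)) + 3184473 = (1318941 - 108*(-63)) + 3184473 = (1318941 + 6804) + 3184473 = 1325745 + 3184473 = 4510218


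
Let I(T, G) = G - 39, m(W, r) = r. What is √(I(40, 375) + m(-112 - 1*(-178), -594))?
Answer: I*√258 ≈ 16.062*I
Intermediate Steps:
I(T, G) = -39 + G
√(I(40, 375) + m(-112 - 1*(-178), -594)) = √((-39 + 375) - 594) = √(336 - 594) = √(-258) = I*√258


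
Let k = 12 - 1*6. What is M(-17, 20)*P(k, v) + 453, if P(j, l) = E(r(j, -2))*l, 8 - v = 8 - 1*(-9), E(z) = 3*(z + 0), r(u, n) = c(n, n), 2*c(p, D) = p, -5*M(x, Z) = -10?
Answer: 507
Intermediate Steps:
M(x, Z) = 2 (M(x, Z) = -⅕*(-10) = 2)
k = 6 (k = 12 - 6 = 6)
c(p, D) = p/2
r(u, n) = n/2
E(z) = 3*z
v = -9 (v = 8 - (8 - 1*(-9)) = 8 - (8 + 9) = 8 - 1*17 = 8 - 17 = -9)
P(j, l) = -3*l (P(j, l) = (3*((½)*(-2)))*l = (3*(-1))*l = -3*l)
M(-17, 20)*P(k, v) + 453 = 2*(-3*(-9)) + 453 = 2*27 + 453 = 54 + 453 = 507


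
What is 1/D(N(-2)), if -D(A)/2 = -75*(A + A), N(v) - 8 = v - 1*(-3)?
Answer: 1/2700 ≈ 0.00037037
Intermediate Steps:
N(v) = 11 + v (N(v) = 8 + (v - 1*(-3)) = 8 + (v + 3) = 8 + (3 + v) = 11 + v)
D(A) = 300*A (D(A) = -(-150)*(A + A) = -(-150)*2*A = -(-300)*A = 300*A)
1/D(N(-2)) = 1/(300*(11 - 2)) = 1/(300*9) = 1/2700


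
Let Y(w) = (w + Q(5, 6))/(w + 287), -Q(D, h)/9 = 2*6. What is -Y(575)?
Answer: -467/862 ≈ -0.54176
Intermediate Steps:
Q(D, h) = -108 (Q(D, h) = -18*6 = -9*12 = -108)
Y(w) = (-108 + w)/(287 + w) (Y(w) = (w - 108)/(w + 287) = (-108 + w)/(287 + w))
-Y(575) = -(-108 + 575)/(287 + 575) = -467/862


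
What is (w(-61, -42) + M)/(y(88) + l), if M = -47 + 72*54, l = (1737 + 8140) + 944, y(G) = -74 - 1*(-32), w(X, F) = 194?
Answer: 1345/3593 ≈ 0.37434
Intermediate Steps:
y(G) = -42 (y(G) = -74 + 32 = -42)
l = 10821 (l = 9877 + 944 = 10821)
M = 3841 (M = -47 + 3888 = 3841)
(w(-61, -42) + M)/(y(88) + l) = (194 + 3841)/(-42 + 10821) = 4035/10779 = 4035*(1/10779) = 1345/3593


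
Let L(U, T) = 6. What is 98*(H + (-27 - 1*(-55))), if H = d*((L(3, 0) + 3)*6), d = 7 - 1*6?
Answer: 8036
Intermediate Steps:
d = 1 (d = 7 - 6 = 1)
H = 54 (H = 1*((6 + 3)*6) = 1*(9*6) = 1*54 = 54)
98*(H + (-27 - 1*(-55))) = 98*(54 + (-27 - 1*(-55))) = 98*(54 + (-27 + 55)) = 98*(54 + 28) = 98*82 = 8036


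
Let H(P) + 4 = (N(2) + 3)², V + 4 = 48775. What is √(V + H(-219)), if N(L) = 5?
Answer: √48831 ≈ 220.98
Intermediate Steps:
V = 48771 (V = -4 + 48775 = 48771)
H(P) = 60 (H(P) = -4 + (5 + 3)² = -4 + 8² = -4 + 64 = 60)
√(V + H(-219)) = √(48771 + 60) = √48831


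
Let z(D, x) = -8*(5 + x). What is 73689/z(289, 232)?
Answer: -24563/632 ≈ -38.865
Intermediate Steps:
z(D, x) = -40 - 8*x
73689/z(289, 232) = 73689/(-40 - 8*232) = 73689/(-40 - 1856) = 73689/(-1896) = 73689*(-1/1896) = -24563/632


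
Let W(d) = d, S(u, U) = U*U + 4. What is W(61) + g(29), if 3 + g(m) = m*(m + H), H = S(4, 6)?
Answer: 2059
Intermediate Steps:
S(u, U) = 4 + U² (S(u, U) = U² + 4 = 4 + U²)
H = 40 (H = 4 + 6² = 4 + 36 = 40)
g(m) = -3 + m*(40 + m) (g(m) = -3 + m*(m + 40) = -3 + m*(40 + m))
W(61) + g(29) = 61 + (-3 + 29² + 40*29) = 61 + (-3 + 841 + 1160) = 61 + 1998 = 2059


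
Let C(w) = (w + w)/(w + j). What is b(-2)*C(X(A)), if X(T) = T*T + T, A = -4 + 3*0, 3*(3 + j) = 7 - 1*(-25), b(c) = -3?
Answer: -216/59 ≈ -3.6610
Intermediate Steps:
j = 23/3 (j = -3 + (7 - 1*(-25))/3 = -3 + (7 + 25)/3 = -3 + (⅓)*32 = -3 + 32/3 = 23/3 ≈ 7.6667)
A = -4 (A = -4 + 0 = -4)
X(T) = T + T² (X(T) = T² + T = T + T²)
C(w) = 2*w/(23/3 + w) (C(w) = (w + w)/(w + 23/3) = (2*w)/(23/3 + w) = 2*w/(23/3 + w))
b(-2)*C(X(A)) = -18*(-4*(1 - 4))/(23 + 3*(-4*(1 - 4))) = -18*(-4*(-3))/(23 + 3*(-4*(-3))) = -18*12/(23 + 3*12) = -18*12/(23 + 36) = -18*12/59 = -3*72/59 = -216/59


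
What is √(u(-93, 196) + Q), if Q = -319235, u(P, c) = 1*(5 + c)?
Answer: I*√319034 ≈ 564.83*I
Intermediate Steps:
u(P, c) = 5 + c
√(u(-93, 196) + Q) = √((5 + 196) - 319235) = √(201 - 319235) = √(-319034) = I*√319034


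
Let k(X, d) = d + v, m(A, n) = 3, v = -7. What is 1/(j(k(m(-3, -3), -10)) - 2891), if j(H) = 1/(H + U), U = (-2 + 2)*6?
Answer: -17/49148 ≈ -0.00034589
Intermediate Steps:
U = 0 (U = 0*6 = 0)
k(X, d) = -7 + d (k(X, d) = d - 7 = -7 + d)
j(H) = 1/H (j(H) = 1/(H + 0) = 1/H)
1/(j(k(m(-3, -3), -10)) - 2891) = 1/(1/(-7 - 10) - 2891) = 1/(1/(-17) - 2891) = 1/(-1/17 - 2891) = 1/(-49148/17) = -17/49148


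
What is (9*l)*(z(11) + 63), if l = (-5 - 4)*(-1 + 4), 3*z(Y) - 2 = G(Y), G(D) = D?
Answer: -16362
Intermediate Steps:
z(Y) = ⅔ + Y/3
l = -27 (l = -9*3 = -27)
(9*l)*(z(11) + 63) = (9*(-27))*((⅔ + (⅓)*11) + 63) = -243*((⅔ + 11/3) + 63) = -243*(13/3 + 63) = -243*202/3 = -16362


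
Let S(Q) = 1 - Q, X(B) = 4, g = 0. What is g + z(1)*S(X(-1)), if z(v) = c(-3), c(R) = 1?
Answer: -3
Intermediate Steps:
z(v) = 1
g + z(1)*S(X(-1)) = 0 + 1*(1 - 1*4) = 0 + 1*(1 - 4) = 0 + 1*(-3) = 0 - 3 = -3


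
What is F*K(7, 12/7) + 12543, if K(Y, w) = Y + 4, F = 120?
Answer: 13863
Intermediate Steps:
K(Y, w) = 4 + Y
F*K(7, 12/7) + 12543 = 120*(4 + 7) + 12543 = 120*11 + 12543 = 1320 + 12543 = 13863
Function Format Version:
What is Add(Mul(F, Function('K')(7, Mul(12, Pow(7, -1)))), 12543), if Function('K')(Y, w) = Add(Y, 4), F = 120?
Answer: 13863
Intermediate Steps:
Function('K')(Y, w) = Add(4, Y)
Add(Mul(F, Function('K')(7, Mul(12, Pow(7, -1)))), 12543) = Add(Mul(120, Add(4, 7)), 12543) = Add(Mul(120, 11), 12543) = Add(1320, 12543) = 13863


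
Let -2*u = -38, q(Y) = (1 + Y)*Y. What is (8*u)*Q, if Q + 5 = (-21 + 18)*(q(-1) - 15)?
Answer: 6080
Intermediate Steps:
q(Y) = Y*(1 + Y)
u = 19 (u = -1/2*(-38) = 19)
Q = 40 (Q = -5 + (-21 + 18)*(-(1 - 1) - 15) = -5 - 3*(-1*0 - 15) = -5 - 3*(0 - 15) = -5 - 3*(-15) = -5 + 45 = 40)
(8*u)*Q = (8*19)*40 = 152*40 = 6080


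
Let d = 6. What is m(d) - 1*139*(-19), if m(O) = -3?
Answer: 2638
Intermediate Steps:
m(d) - 1*139*(-19) = -3 - 1*139*(-19) = -3 - 139*(-19) = -3 + 2641 = 2638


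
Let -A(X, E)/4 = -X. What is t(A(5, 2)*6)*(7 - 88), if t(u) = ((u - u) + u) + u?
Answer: -19440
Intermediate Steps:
A(X, E) = 4*X (A(X, E) = -(-4)*X = 4*X)
t(u) = 2*u (t(u) = (0 + u) + u = u + u = 2*u)
t(A(5, 2)*6)*(7 - 88) = (2*((4*5)*6))*(7 - 88) = (2*(20*6))*(-81) = (2*120)*(-81) = 240*(-81) = -19440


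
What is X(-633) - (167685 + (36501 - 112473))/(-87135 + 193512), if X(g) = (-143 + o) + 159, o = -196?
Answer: -6413191/35459 ≈ -180.86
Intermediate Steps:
X(g) = -180 (X(g) = (-143 - 196) + 159 = -339 + 159 = -180)
X(-633) - (167685 + (36501 - 112473))/(-87135 + 193512) = -180 - (167685 + (36501 - 112473))/(-87135 + 193512) = -180 - (167685 - 75972)/106377 = -180 - 91713/106377 = -180 - 1*30571/35459 = -180 - 30571/35459 = -6413191/35459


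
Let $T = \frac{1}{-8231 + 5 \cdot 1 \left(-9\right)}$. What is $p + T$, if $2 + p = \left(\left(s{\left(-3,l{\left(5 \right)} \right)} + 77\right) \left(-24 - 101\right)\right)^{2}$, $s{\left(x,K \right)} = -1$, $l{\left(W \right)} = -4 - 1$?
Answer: $\frac{746908983447}{8276} \approx 9.025 \cdot 10^{7}$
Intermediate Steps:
$l{\left(W \right)} = -5$
$T = - \frac{1}{8276}$ ($T = \frac{1}{-8231 + 5 \left(-9\right)} = \frac{1}{-8231 - 45} = \frac{1}{-8276} = - \frac{1}{8276} \approx -0.00012083$)
$p = 90249998$ ($p = -2 + \left(\left(-1 + 77\right) \left(-24 - 101\right)\right)^{2} = -2 + \left(76 \left(-125\right)\right)^{2} = -2 + \left(-9500\right)^{2} = -2 + 90250000 = 90249998$)
$p + T = 90249998 - \frac{1}{8276} = \frac{746908983447}{8276}$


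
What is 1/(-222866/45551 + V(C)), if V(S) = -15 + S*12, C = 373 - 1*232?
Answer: 45551/76166161 ≈ 0.00059805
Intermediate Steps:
C = 141 (C = 373 - 232 = 141)
V(S) = -15 + 12*S
1/(-222866/45551 + V(C)) = 1/(-222866/45551 + (-15 + 12*141)) = 1/(-222866*1/45551 + (-15 + 1692)) = 1/(-222866/45551 + 1677) = 1/(76166161/45551) = 45551/76166161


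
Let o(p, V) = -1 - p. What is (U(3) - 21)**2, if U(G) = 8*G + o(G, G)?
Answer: 1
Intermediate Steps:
U(G) = -1 + 7*G (U(G) = 8*G + (-1 - G) = -1 + 7*G)
(U(3) - 21)**2 = ((-1 + 7*3) - 21)**2 = ((-1 + 21) - 21)**2 = (20 - 21)**2 = (-1)**2 = 1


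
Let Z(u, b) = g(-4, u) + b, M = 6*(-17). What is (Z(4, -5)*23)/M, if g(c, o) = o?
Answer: 23/102 ≈ 0.22549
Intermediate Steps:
M = -102
Z(u, b) = b + u (Z(u, b) = u + b = b + u)
(Z(4, -5)*23)/M = ((-5 + 4)*23)/(-102) = -1*23*(-1/102) = -23*(-1/102) = 23/102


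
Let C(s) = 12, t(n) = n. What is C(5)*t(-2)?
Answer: -24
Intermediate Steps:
C(5)*t(-2) = 12*(-2) = -24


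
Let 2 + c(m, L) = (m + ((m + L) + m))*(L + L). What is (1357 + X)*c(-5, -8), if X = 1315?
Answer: 977952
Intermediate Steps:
c(m, L) = -2 + 2*L*(L + 3*m) (c(m, L) = -2 + (m + ((m + L) + m))*(L + L) = -2 + (m + ((L + m) + m))*(2*L) = -2 + (m + (L + 2*m))*(2*L) = -2 + (L + 3*m)*(2*L) = -2 + 2*L*(L + 3*m))
(1357 + X)*c(-5, -8) = (1357 + 1315)*(-2 + 2*(-8)**2 + 6*(-8)*(-5)) = 2672*(-2 + 2*64 + 240) = 2672*(-2 + 128 + 240) = 2672*366 = 977952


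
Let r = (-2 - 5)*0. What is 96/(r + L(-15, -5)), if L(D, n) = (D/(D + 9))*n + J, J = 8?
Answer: -64/3 ≈ -21.333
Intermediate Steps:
L(D, n) = 8 + D*n/(9 + D) (L(D, n) = (D/(D + 9))*n + 8 = (D/(9 + D))*n + 8 = D*n/(9 + D) + 8 = 8 + D*n/(9 + D))
r = 0 (r = -7*0 = 0)
96/(r + L(-15, -5)) = 96/(0 + (72 + 8*(-15) - 15*(-5))/(9 - 15)) = 96/(0 + (72 - 120 + 75)/(-6)) = 96/(0 - ⅙*27) = 96/(0 - 9/2) = 96/(-9/2) = 96*(-2/9) = -64/3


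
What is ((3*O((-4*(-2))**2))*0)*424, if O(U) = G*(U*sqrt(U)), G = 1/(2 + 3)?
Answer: 0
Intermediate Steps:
G = 1/5 ≈ 0.20000
O(U) = U**(3/2)/5 (O(U) = (U*sqrt(U))/5 = U**(3/2)/5)
((3*O((-4*(-2))**2))*0)*424 = ((3*(((-4*(-2))**2)**(3/2)/5))*0)*424 = ((3*((8**2)**(3/2)/5))*0)*424 = ((3*(64**(3/2)/5))*0)*424 = ((3*((1/5)*512))*0)*424 = ((3*(512/5))*0)*424 = ((1536/5)*0)*424 = 0*424 = 0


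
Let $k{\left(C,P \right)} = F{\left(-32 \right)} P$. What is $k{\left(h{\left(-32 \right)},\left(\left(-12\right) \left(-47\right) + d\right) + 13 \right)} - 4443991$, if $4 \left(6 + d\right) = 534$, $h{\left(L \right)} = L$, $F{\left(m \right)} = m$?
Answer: $-4466535$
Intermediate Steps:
$d = \frac{255}{2}$ ($d = -6 + \frac{1}{4} \cdot 534 = -6 + \frac{267}{2} = \frac{255}{2} \approx 127.5$)
$k{\left(C,P \right)} = - 32 P$
$k{\left(h{\left(-32 \right)},\left(\left(-12\right) \left(-47\right) + d\right) + 13 \right)} - 4443991 = - 32 \left(\left(\left(-12\right) \left(-47\right) + \frac{255}{2}\right) + 13\right) - 4443991 = - 32 \left(\left(564 + \frac{255}{2}\right) + 13\right) - 4443991 = - 32 \left(\frac{1383}{2} + 13\right) - 4443991 = \left(-32\right) \frac{1409}{2} - 4443991 = -22544 - 4443991 = -4466535$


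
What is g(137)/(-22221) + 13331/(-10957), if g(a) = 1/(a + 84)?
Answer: -65466432328/53808084837 ≈ -1.2167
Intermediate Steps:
g(a) = 1/(84 + a)
g(137)/(-22221) + 13331/(-10957) = 1/((84 + 137)*(-22221)) + 13331/(-10957) = -1/22221/221 + 13331*(-1/10957) = (1/221)*(-1/22221) - 13331/10957 = -1/4910841 - 13331/10957 = -65466432328/53808084837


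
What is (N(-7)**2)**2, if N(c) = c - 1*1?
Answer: 4096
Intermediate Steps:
N(c) = -1 + c (N(c) = c - 1 = -1 + c)
(N(-7)**2)**2 = ((-1 - 7)**2)**2 = ((-8)**2)**2 = 64**2 = 4096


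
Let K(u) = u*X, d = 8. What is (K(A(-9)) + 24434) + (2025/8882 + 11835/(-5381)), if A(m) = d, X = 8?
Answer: 1170764218971/47794042 ≈ 24496.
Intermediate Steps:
A(m) = 8
K(u) = 8*u (K(u) = u*8 = 8*u)
(K(A(-9)) + 24434) + (2025/8882 + 11835/(-5381)) = (8*8 + 24434) + (2025/8882 + 11835/(-5381)) = (64 + 24434) + (2025*(1/8882) + 11835*(-1/5381)) = 24498 + (2025/8882 - 11835/5381) = 24498 - 94221945/47794042 = 1170764218971/47794042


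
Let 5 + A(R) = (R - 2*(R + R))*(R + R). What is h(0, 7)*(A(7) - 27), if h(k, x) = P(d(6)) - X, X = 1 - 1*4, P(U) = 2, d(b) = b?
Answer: -1630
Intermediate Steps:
A(R) = -5 - 6*R² (A(R) = -5 + (R - 2*(R + R))*(R + R) = -5 + (R - 4*R)*(2*R) = -5 + (-3*R)*(2*R) = -5 - 6*R²)
X = -3 (X = 1 - 4 = -3)
h(k, x) = 5 (h(k, x) = 2 - 1*(-3) = 2 + 3 = 5)
h(0, 7)*(A(7) - 27) = 5*((-5 - 6*7²) - 27) = 5*((-5 - 6*49) - 27) = 5*((-5 - 294) - 27) = 5*(-299 - 27) = 5*(-326) = -1630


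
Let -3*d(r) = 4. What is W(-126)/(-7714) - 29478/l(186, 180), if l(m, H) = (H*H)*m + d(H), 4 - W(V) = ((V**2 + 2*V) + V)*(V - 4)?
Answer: -9106408461425/34865729486 ≈ -261.19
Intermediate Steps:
d(r) = -4/3 (d(r) = -1/3*4 = -4/3)
W(V) = 4 - (-4 + V)*(V**2 + 3*V) (W(V) = 4 - ((V**2 + 2*V) + V)*(V - 4) = 4 - (V**2 + 3*V)*(-4 + V) = 4 - (-4 + V)*(V**2 + 3*V))
l(m, H) = -4/3 + m*H**2 (l(m, H) = (H*H)*m - 4/3 = H**2*m - 4/3 = m*H**2 - 4/3 = -4/3 + m*H**2)
W(-126)/(-7714) - 29478/l(186, 180) = (4 + (-126)**2 - 1*(-126)**3 + 12*(-126))/(-7714) - 29478/(-4/3 + 186*180**2) = (4 + 15876 - 1*(-2000376) - 1512)*(-1/7714) - 29478/(-4/3 + 186*32400) = (4 + 15876 + 2000376 - 1512)*(-1/7714) - 29478/(-4/3 + 6026400) = 2014744*(-1/7714) - 29478/18079196/3 = -1007372/3857 - 29478*3/18079196 = -1007372/3857 - 44217/9039598 = -9106408461425/34865729486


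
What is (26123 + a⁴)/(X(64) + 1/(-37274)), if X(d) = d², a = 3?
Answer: 976727896/152674303 ≈ 6.3975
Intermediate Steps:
(26123 + a⁴)/(X(64) + 1/(-37274)) = (26123 + 3⁴)/(64² + 1/(-37274)) = (26123 + 81)/(4096 - 1/37274) = 26204/(152674303/37274) = 26204*(37274/152674303) = 976727896/152674303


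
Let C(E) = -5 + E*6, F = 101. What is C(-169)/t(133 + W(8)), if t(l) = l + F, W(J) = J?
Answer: -1019/242 ≈ -4.2107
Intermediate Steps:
C(E) = -5 + 6*E
t(l) = 101 + l (t(l) = l + 101 = 101 + l)
C(-169)/t(133 + W(8)) = (-5 + 6*(-169))/(101 + (133 + 8)) = (-5 - 1014)/(101 + 141) = -1019/242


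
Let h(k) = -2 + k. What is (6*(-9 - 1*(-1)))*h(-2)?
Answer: 192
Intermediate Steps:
(6*(-9 - 1*(-1)))*h(-2) = (6*(-9 - 1*(-1)))*(-2 - 2) = (6*(-9 + 1))*(-4) = (6*(-8))*(-4) = -48*(-4) = 192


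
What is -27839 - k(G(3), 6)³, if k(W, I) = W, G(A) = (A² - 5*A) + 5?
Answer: -27838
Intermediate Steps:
G(A) = 5 + A² - 5*A
-27839 - k(G(3), 6)³ = -27839 - (5 + 3² - 5*3)³ = -27839 - (5 + 9 - 15)³ = -27839 - 1*(-1)³ = -27839 - 1*(-1) = -27839 + 1 = -27838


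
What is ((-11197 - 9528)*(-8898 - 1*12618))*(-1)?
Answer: -445919100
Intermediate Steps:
((-11197 - 9528)*(-8898 - 1*12618))*(-1) = -20725*(-8898 - 12618)*(-1) = -20725*(-21516)*(-1) = 445919100*(-1) = -445919100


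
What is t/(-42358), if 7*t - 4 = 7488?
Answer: -3746/148253 ≈ -0.025268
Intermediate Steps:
t = 7492/7 (t = 4/7 + (⅐)*7488 = 4/7 + 7488/7 = 7492/7 ≈ 1070.3)
t/(-42358) = (7492/7)/(-42358) = (7492/7)*(-1/42358) = -3746/148253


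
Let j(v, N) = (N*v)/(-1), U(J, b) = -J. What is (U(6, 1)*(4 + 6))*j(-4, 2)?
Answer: -480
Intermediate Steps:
j(v, N) = -N*v (j(v, N) = (N*v)*(-1) = -N*v)
(U(6, 1)*(4 + 6))*j(-4, 2) = ((-1*6)*(4 + 6))*(-1*2*(-4)) = -6*10*8 = -60*8 = -480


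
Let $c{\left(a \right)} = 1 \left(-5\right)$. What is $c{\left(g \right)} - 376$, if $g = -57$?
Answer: $-381$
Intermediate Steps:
$c{\left(a \right)} = -5$
$c{\left(g \right)} - 376 = -5 - 376 = -381$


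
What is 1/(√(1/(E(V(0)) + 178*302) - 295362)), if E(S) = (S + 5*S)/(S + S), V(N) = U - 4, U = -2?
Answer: -I*√853605064730563/15878365757 ≈ -0.00184*I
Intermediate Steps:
V(N) = -6 (V(N) = -2 - 4 = -6)
E(S) = 3 (E(S) = (6*S)/((2*S)) = (6*S)*(1/(2*S)) = 3)
1/(√(1/(E(V(0)) + 178*302) - 295362)) = 1/(√(1/(3 + 178*302) - 295362)) = 1/(√(1/(3 + 53756) - 295362)) = 1/(√(1/53759 - 295362)) = 1/(√(-15878365757/53759)) = 1/(I*√853605064730563/53759) = -I*√853605064730563/15878365757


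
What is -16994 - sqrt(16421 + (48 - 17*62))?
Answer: -16994 - sqrt(15415) ≈ -17118.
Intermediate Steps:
-16994 - sqrt(16421 + (48 - 17*62)) = -16994 - sqrt(16421 + (48 - 1054)) = -16994 - sqrt(16421 - 1006) = -16994 - sqrt(15415)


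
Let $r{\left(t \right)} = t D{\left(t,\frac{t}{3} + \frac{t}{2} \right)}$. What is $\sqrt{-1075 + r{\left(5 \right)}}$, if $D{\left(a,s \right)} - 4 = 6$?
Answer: $5 i \sqrt{41} \approx 32.016 i$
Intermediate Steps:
$D{\left(a,s \right)} = 10$ ($D{\left(a,s \right)} = 4 + 6 = 10$)
$r{\left(t \right)} = 10 t$ ($r{\left(t \right)} = t 10 = 10 t$)
$\sqrt{-1075 + r{\left(5 \right)}} = \sqrt{-1075 + 10 \cdot 5} = \sqrt{-1075 + 50} = \sqrt{-1025} = 5 i \sqrt{41}$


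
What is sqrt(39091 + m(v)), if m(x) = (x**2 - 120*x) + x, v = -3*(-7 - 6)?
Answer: sqrt(35971) ≈ 189.66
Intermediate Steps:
v = 39 (v = -3*(-13) = 39)
m(x) = x**2 - 119*x
sqrt(39091 + m(v)) = sqrt(39091 + 39*(-119 + 39)) = sqrt(39091 + 39*(-80)) = sqrt(39091 - 3120) = sqrt(35971)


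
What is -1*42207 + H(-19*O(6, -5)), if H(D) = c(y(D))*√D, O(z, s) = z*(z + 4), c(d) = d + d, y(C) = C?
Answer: -42207 - 4560*I*√285 ≈ -42207.0 - 76982.0*I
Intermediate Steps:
c(d) = 2*d
O(z, s) = z*(4 + z)
H(D) = 2*D^(3/2) (H(D) = (2*D)*√D = 2*D^(3/2))
-1*42207 + H(-19*O(6, -5)) = -1*42207 + 2*(-114*(4 + 6))^(3/2) = -42207 + 2*(-114*10)^(3/2) = -42207 + 2*(-19*60)^(3/2) = -42207 + 2*(-1140)^(3/2) = -42207 + 2*(-2280*I*√285) = -42207 - 4560*I*√285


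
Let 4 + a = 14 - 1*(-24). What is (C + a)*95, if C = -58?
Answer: -2280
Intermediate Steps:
a = 34 (a = -4 + (14 - 1*(-24)) = -4 + (14 + 24) = -4 + 38 = 34)
(C + a)*95 = (-58 + 34)*95 = -24*95 = -2280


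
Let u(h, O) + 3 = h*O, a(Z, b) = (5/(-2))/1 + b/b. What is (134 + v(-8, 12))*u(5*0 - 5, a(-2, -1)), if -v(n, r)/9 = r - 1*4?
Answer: 279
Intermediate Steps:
a(Z, b) = -3/2 (a(Z, b) = (5*(-½))*1 + 1 = -5/2*1 + 1 = -5/2 + 1 = -3/2)
v(n, r) = 36 - 9*r (v(n, r) = -9*(r - 1*4) = -9*(r - 4) = -9*(-4 + r) = 36 - 9*r)
u(h, O) = -3 + O*h (u(h, O) = -3 + h*O = -3 + O*h)
(134 + v(-8, 12))*u(5*0 - 5, a(-2, -1)) = (134 + (36 - 9*12))*(-3 - 3*(5*0 - 5)/2) = (134 + (36 - 108))*(-3 - 3*(0 - 5)/2) = (134 - 72)*(-3 - 3/2*(-5)) = 62*(-3 + 15/2) = 62*(9/2) = 279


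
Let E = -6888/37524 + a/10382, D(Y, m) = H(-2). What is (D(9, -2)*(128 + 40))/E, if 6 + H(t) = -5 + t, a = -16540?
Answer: 2954270774/2403327 ≈ 1229.2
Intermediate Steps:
H(t) = -11 + t (H(t) = -6 + (-5 + t) = -11 + t)
D(Y, m) = -13 (D(Y, m) = -11 - 2 = -13)
E = -28839924/16232257 (E = -6888/37524 - 16540/10382 = -6888*1/37524 - 16540*1/10382 = -574/3127 - 8270/5191 = -28839924/16232257 ≈ -1.7767)
(D(9, -2)*(128 + 40))/E = (-13*(128 + 40))/(-28839924/16232257) = -13*168*(-16232257/28839924) = -2184*(-16232257/28839924) = 2954270774/2403327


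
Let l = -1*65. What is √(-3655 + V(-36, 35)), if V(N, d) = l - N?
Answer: 2*I*√921 ≈ 60.696*I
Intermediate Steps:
l = -65
V(N, d) = -65 - N
√(-3655 + V(-36, 35)) = √(-3655 + (-65 - 1*(-36))) = √(-3655 + (-65 + 36)) = √(-3655 - 29) = √(-3684) = 2*I*√921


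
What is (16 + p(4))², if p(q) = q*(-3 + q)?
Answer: 400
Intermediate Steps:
(16 + p(4))² = (16 + 4*(-3 + 4))² = (16 + 4*1)² = (16 + 4)² = 20² = 400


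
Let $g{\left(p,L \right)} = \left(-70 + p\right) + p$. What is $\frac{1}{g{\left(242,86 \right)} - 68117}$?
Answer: $- \frac{1}{67703} \approx -1.477 \cdot 10^{-5}$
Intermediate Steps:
$g{\left(p,L \right)} = -70 + 2 p$
$\frac{1}{g{\left(242,86 \right)} - 68117} = \frac{1}{\left(-70 + 2 \cdot 242\right) - 68117} = \frac{1}{\left(-70 + 484\right) - 68117} = \frac{1}{414 - 68117} = \frac{1}{-67703} = - \frac{1}{67703}$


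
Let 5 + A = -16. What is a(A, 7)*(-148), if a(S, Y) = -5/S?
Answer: -740/21 ≈ -35.238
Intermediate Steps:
A = -21 (A = -5 - 16 = -21)
a(A, 7)*(-148) = -5/(-21)*(-148) = -5*(-1/21)*(-148) = (5/21)*(-148) = -740/21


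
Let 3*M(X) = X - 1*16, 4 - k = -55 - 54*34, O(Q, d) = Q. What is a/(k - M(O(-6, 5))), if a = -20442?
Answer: -61326/5707 ≈ -10.746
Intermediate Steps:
k = 1895 (k = 4 - (-55 - 54*34) = 4 - (-55 - 1836) = 4 - 1*(-1891) = 4 + 1891 = 1895)
M(X) = -16/3 + X/3 (M(X) = (X - 1*16)/3 = (X - 16)/3 = (-16 + X)/3 = -16/3 + X/3)
a/(k - M(O(-6, 5))) = -20442/(1895 - (-16/3 + (1/3)*(-6))) = -20442/(1895 - (-16/3 - 2)) = -20442/(1895 - 1*(-22/3)) = -20442/(1895 + 22/3) = -20442/5707/3 = -20442*3/5707 = -61326/5707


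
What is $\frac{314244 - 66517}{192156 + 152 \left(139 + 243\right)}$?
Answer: $\frac{247727}{250220} \approx 0.99004$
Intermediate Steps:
$\frac{314244 - 66517}{192156 + 152 \left(139 + 243\right)} = \frac{247727}{192156 + 152 \cdot 382} = \frac{247727}{192156 + 58064} = \frac{247727}{250220}$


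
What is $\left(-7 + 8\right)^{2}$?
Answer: $1$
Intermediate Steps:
$\left(-7 + 8\right)^{2} = 1^{2} = 1$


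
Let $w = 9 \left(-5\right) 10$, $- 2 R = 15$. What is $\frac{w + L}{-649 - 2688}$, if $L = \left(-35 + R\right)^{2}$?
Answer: $- \frac{5425}{13348} \approx -0.40643$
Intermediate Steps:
$R = - \frac{15}{2}$ ($R = \left(- \frac{1}{2}\right) 15 = - \frac{15}{2} \approx -7.5$)
$w = -450$ ($w = \left(-45\right) 10 = -450$)
$L = \frac{7225}{4}$ ($L = \left(-35 - \frac{15}{2}\right)^{2} = \left(- \frac{85}{2}\right)^{2} = \frac{7225}{4} \approx 1806.3$)
$\frac{w + L}{-649 - 2688} = \frac{-450 + \frac{7225}{4}}{-649 - 2688} = \frac{5425}{4 \left(-3337\right)} = \frac{5425}{4} \left(- \frac{1}{3337}\right) = - \frac{5425}{13348}$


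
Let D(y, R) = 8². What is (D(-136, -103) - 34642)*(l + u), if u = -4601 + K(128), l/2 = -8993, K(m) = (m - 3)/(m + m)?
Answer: 99967539483/128 ≈ 7.8100e+8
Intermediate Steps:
K(m) = (-3 + m)/(2*m) (K(m) = (-3 + m)/((2*m)) = (-3 + m)*(1/(2*m)) = (-3 + m)/(2*m))
l = -17986 (l = 2*(-8993) = -17986)
D(y, R) = 64
u = -1177731/256 (u = -4601 + (½)*(-3 + 128)/128 = -4601 + (½)*(1/128)*125 = -4601 + 125/256 = -1177731/256 ≈ -4600.5)
(D(-136, -103) - 34642)*(l + u) = (64 - 34642)*(-17986 - 1177731/256) = -34578*(-5782147/256) = 99967539483/128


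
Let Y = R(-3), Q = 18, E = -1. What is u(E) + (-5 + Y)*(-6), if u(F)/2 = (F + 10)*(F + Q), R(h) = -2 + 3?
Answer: 330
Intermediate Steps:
R(h) = 1
Y = 1
u(F) = 2*(10 + F)*(18 + F) (u(F) = 2*((F + 10)*(F + 18)) = 2*((10 + F)*(18 + F)) = 2*(10 + F)*(18 + F))
u(E) + (-5 + Y)*(-6) = (360 + 2*(-1)² + 56*(-1)) + (-5 + 1)*(-6) = (360 + 2*1 - 56) - 4*(-6) = (360 + 2 - 56) + 24 = 306 + 24 = 330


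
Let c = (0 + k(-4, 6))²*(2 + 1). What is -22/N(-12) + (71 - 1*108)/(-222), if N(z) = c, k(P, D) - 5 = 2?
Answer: 5/294 ≈ 0.017007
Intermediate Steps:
k(P, D) = 7 (k(P, D) = 5 + 2 = 7)
c = 147 (c = (0 + 7)²*(2 + 1) = 7²*3 = 49*3 = 147)
N(z) = 147
-22/N(-12) + (71 - 1*108)/(-222) = -22/147 + (71 - 1*108)/(-222) = -22*1/147 + (71 - 108)*(-1/222) = -22/147 - 37*(-1/222) = -22/147 + ⅙ = 5/294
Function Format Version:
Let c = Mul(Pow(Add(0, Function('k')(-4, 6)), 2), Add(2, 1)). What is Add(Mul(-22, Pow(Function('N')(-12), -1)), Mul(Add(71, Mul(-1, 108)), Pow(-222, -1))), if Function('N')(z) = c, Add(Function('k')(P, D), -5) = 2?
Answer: Rational(5, 294) ≈ 0.017007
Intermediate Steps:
Function('k')(P, D) = 7 (Function('k')(P, D) = Add(5, 2) = 7)
c = 147 (c = Mul(Pow(Add(0, 7), 2), Add(2, 1)) = Mul(Pow(7, 2), 3) = Mul(49, 3) = 147)
Function('N')(z) = 147
Add(Mul(-22, Pow(Function('N')(-12), -1)), Mul(Add(71, Mul(-1, 108)), Pow(-222, -1))) = Add(Mul(-22, Pow(147, -1)), Mul(Add(71, Mul(-1, 108)), Pow(-222, -1))) = Add(Mul(-22, Rational(1, 147)), Mul(Add(71, -108), Rational(-1, 222))) = Add(Rational(-22, 147), Mul(-37, Rational(-1, 222))) = Add(Rational(-22, 147), Rational(1, 6)) = Rational(5, 294)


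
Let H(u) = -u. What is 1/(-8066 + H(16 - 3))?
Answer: -1/8079 ≈ -0.00012378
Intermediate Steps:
1/(-8066 + H(16 - 3)) = 1/(-8066 - (16 - 3)) = 1/(-8066 - 1*13) = 1/(-8066 - 13) = 1/(-8079) = -1/8079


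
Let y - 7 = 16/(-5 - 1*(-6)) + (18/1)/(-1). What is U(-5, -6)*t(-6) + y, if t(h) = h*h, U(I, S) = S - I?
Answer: -31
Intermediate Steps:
y = 5 (y = 7 + (16/(-5 - 1*(-6)) + (18/1)/(-1)) = 7 + (16/(-5 + 6) + (18*1)*(-1)) = 7 + (16/1 + 18*(-1)) = 7 + (16*1 - 18) = 7 + (16 - 18) = 7 - 2 = 5)
t(h) = h²
U(-5, -6)*t(-6) + y = (-6 - 1*(-5))*(-6)² + 5 = (-6 + 5)*36 + 5 = -1*36 + 5 = -36 + 5 = -31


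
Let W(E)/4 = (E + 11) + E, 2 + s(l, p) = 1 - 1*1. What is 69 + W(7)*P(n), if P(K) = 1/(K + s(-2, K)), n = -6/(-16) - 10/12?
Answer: 1671/59 ≈ 28.322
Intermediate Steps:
s(l, p) = -2 (s(l, p) = -2 + (1 - 1*1) = -2 + (1 - 1) = -2 + 0 = -2)
n = -11/24 (n = -6*(-1/16) - 10*1/12 = 3/8 - ⅚ = -11/24 ≈ -0.45833)
W(E) = 44 + 8*E (W(E) = 4*((E + 11) + E) = 4*((11 + E) + E) = 4*(11 + 2*E) = 44 + 8*E)
P(K) = 1/(-2 + K) (P(K) = 1/(K - 2) = 1/(-2 + K))
69 + W(7)*P(n) = 69 + (44 + 8*7)/(-2 - 11/24) = 69 + (44 + 56)/(-59/24) = 69 + 100*(-24/59) = 69 - 2400/59 = 1671/59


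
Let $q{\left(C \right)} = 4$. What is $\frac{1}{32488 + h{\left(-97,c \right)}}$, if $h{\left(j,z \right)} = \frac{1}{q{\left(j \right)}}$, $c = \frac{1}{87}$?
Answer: $\frac{4}{129953} \approx 3.078 \cdot 10^{-5}$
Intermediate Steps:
$c = \frac{1}{87} \approx 0.011494$
$h{\left(j,z \right)} = \frac{1}{4}$
$\frac{1}{32488 + h{\left(-97,c \right)}} = \frac{1}{32488 + \frac{1}{4}} = \frac{1}{\frac{129953}{4}} = \frac{4}{129953}$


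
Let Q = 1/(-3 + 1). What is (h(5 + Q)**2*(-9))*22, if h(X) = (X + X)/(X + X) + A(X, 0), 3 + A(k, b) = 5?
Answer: -1782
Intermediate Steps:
Q = -1/2 (Q = 1/(-2) = -1/2 ≈ -0.50000)
A(k, b) = 2 (A(k, b) = -3 + 5 = 2)
h(X) = 3 (h(X) = (X + X)/(X + X) + 2 = (2*X)/((2*X)) + 2 = (2*X)*(1/(2*X)) + 2 = 1 + 2 = 3)
(h(5 + Q)**2*(-9))*22 = (3**2*(-9))*22 = (9*(-9))*22 = -81*22 = -1782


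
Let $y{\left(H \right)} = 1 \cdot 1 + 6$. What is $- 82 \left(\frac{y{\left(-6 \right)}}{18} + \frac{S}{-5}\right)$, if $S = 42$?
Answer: $\frac{29561}{45} \approx 656.91$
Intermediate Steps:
$y{\left(H \right)} = 7$ ($y{\left(H \right)} = 1 + 6 = 7$)
$- 82 \left(\frac{y{\left(-6 \right)}}{18} + \frac{S}{-5}\right) = - 82 \left(\frac{7}{18} + \frac{42}{-5}\right) = - 82 \left(7 \cdot \frac{1}{18} + 42 \left(- \frac{1}{5}\right)\right) = - 82 \left(\frac{7}{18} - \frac{42}{5}\right) = \left(-82\right) \left(- \frac{721}{90}\right) = \frac{29561}{45}$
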